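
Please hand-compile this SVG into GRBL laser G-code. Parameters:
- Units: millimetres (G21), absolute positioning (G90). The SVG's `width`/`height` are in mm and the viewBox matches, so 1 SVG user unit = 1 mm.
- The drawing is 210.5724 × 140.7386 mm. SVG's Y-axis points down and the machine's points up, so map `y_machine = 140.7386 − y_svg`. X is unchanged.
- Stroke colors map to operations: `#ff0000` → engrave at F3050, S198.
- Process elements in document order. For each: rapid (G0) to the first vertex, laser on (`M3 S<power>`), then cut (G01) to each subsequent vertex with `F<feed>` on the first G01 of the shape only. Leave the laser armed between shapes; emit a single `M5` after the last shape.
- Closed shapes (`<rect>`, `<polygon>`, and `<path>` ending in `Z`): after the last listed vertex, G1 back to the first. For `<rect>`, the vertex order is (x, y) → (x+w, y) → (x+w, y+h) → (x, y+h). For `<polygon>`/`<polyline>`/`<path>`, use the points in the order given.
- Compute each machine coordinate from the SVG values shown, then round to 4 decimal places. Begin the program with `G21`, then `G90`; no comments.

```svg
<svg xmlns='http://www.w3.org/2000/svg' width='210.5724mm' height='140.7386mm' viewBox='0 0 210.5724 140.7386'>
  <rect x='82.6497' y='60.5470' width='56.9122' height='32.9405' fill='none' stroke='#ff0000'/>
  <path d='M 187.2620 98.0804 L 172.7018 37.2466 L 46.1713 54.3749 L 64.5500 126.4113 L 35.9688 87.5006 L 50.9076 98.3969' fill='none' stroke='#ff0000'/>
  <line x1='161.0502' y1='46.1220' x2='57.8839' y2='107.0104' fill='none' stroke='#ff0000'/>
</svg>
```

G21
G90
G0 X82.6497 Y80.1916
M3 S198
G01 X139.5619 Y80.1916 F3050
G01 X139.5619 Y47.2511
G01 X82.6497 Y47.2511
G01 X82.6497 Y80.1916
G0 X187.2620 Y42.6582
M3 S198
G01 X172.7018 Y103.4920 F3050
G01 X46.1713 Y86.3637
G01 X64.5500 Y14.3273
G01 X35.9688 Y53.2380
G01 X50.9076 Y42.3417
G0 X161.0502 Y94.6166
M3 S198
G01 X57.8839 Y33.7282 F3050
M5

viewBox `0 0 210.5724 140.7386` with mm width/height → 1 unit = 1 mm. Flip: y_m = 140.7386 − y_svg.

**Shape 1** — `<rect>` rectangle, stroke `#ff0000` → engrave (S198, F3050). Machine vertices: (82.6497,80.1916) → (139.5619,80.1916) → (139.5619,47.2511) → (82.6497,47.2511) → (82.6497,80.1916). Closed: final G1 returns to the first vertex.

**Shape 2** — `<path>` open polyline, stroke `#ff0000` → engrave (S198, F3050). Machine vertices: (187.2620,42.6582) → (172.7018,103.4920) → (46.1713,86.3637) → (64.5500,14.3273) → (35.9688,53.2380) → (50.9076,42.3417). Open path.

**Shape 3** — `<line>` line segment, stroke `#ff0000` → engrave (S198, F3050). Machine vertices: (161.0502,94.6166) → (57.8839,33.7282). Open path.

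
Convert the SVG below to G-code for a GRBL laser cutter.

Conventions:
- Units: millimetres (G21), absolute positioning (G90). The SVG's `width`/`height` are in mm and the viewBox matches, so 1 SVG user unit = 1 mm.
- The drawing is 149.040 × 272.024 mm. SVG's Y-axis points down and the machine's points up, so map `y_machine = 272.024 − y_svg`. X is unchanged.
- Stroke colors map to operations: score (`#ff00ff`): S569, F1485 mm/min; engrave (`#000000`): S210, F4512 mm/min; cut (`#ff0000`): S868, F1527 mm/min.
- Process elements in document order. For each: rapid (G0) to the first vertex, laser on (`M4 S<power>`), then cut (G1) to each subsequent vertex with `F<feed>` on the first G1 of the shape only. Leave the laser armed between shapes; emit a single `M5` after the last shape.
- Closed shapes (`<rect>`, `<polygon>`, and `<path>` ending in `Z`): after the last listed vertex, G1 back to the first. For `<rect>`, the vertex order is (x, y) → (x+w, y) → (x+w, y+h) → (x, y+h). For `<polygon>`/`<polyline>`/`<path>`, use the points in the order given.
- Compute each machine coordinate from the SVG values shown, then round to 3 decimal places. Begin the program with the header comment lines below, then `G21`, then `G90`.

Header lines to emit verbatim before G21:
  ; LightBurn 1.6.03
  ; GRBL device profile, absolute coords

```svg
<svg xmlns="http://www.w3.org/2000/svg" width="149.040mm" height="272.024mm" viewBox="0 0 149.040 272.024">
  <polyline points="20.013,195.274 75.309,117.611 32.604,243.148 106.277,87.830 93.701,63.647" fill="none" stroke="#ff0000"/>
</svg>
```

; LightBurn 1.6.03
; GRBL device profile, absolute coords
G21
G90
G0 X20.013 Y76.750
M4 S868
G1 X75.309 Y154.413 F1527
G1 X32.604 Y28.876
G1 X106.277 Y184.194
G1 X93.701 Y208.377
M5

Since the viewBox matches the mm dimensions, user units are millimetres directly. The only transform is the Y-flip y_m = 272.024 − y_svg.

Shape 1 is a open polyline drawn with `<polyline>`. Its stroke #ff0000 means cut at S868, F1527. After flipping Y the toolpath is (20.013,76.750) → (75.309,154.413) → (32.604,28.876) → (106.277,184.194) → (93.701,208.377).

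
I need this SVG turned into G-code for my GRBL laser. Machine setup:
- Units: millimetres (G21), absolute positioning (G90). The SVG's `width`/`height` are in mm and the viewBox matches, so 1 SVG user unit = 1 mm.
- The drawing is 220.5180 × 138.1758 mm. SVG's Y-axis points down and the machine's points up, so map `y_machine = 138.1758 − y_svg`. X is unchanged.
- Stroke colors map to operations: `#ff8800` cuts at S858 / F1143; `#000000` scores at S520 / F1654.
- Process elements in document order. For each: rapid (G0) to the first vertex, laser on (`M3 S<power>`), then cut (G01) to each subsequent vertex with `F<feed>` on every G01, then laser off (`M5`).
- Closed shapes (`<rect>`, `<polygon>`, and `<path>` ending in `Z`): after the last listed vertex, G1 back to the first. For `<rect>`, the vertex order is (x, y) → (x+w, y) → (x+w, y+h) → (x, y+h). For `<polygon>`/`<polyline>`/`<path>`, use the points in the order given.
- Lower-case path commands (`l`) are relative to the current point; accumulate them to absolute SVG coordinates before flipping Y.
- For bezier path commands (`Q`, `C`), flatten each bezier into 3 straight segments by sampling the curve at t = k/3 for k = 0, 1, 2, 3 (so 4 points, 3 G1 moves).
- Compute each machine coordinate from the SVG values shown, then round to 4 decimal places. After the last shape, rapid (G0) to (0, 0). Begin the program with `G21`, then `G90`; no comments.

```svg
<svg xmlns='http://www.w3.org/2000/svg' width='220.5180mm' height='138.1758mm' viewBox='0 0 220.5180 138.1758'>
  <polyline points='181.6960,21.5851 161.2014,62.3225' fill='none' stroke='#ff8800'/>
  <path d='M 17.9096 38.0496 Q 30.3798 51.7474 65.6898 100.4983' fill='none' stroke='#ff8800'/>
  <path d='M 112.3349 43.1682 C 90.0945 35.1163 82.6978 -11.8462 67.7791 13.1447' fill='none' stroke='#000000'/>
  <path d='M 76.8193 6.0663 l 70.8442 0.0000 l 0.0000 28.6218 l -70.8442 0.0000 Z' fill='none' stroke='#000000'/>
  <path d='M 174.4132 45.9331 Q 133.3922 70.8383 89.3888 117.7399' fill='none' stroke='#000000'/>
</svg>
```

G21
G90
G0 X181.6960 Y116.5907
M3 S858
G01 X161.2014 Y75.8533 F1143
M5
G0 X17.9096 Y100.1262
M3 S858
G01 X28.7608 Y87.0995 F1143
G01 X44.6876 Y66.2833 F1143
G01 X65.6898 Y37.6775 F1143
M5
G0 X112.3349 Y95.0076
M3 S520
G01 X94.2140 Y111.9236 F1654
G01 X81.0188 Y130.1436 F1654
G01 X67.7791 Y125.0311 F1654
M5
G0 X76.8193 Y132.1095
M3 S520
G01 X147.6635 Y132.1095 F1654
G01 X147.6635 Y103.4877 F1654
G01 X76.8193 Y103.4877 F1654
G01 X76.8193 Y132.1095 F1654
M5
G0 X174.4132 Y92.2427
M3 S520
G01 X146.7345 Y73.1952 F1654
G01 X118.3930 Y49.2596 F1654
G01 X89.3888 Y20.4359 F1654
M5
G0 X0.0000 Y0.0000

1 u = 1 mm; y_m = 138.1758 − y.

[1] `<polyline>` line segment, #ff8800→cut S858 F1143: (181.6960,116.5907) → (161.2014,75.8533)

[2] `<path>` quadratic bezier, #ff8800→cut S858 F1143: (17.9096,100.1262) → (28.7608,87.0995) → (44.6876,66.2833) → (65.6898,37.6775)

[3] `<path>` cubic bezier, #000000→score S520 F1654: (112.3349,95.0076) → (94.2140,111.9236) → (81.0188,130.1436) → (67.7791,125.0311)

[4] `<path>` rectangle, #000000→score S520 F1654: (76.8193,132.1095) → (147.6635,132.1095) → (147.6635,103.4877) → (76.8193,103.4877) → (76.8193,132.1095) (closed)

[5] `<path>` quadratic bezier, #000000→score S520 F1654: (174.4132,92.2427) → (146.7345,73.1952) → (118.3930,49.2596) → (89.3888,20.4359)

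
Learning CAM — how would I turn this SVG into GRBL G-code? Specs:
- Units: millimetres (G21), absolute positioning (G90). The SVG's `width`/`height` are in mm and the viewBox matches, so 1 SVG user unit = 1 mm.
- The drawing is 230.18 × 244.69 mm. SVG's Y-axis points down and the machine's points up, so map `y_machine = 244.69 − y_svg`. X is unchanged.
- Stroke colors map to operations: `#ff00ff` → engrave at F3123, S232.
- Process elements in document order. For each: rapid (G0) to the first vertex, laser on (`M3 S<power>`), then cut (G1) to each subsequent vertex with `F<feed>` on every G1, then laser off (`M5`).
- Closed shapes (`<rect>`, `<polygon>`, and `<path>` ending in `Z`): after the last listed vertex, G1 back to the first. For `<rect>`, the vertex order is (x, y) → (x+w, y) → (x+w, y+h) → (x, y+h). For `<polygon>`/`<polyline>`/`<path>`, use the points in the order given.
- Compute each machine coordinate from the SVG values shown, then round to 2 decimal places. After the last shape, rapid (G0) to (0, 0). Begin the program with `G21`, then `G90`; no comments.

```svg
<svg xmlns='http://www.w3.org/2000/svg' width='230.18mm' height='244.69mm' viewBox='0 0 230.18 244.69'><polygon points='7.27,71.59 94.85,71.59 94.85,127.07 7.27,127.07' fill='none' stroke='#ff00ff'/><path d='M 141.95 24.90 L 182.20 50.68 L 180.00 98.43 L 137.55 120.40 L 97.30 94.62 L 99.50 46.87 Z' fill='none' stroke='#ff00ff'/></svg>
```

G21
G90
G0 X7.27 Y173.10
M3 S232
G1 X94.85 Y173.10 F3123
G1 X94.85 Y117.62 F3123
G1 X7.27 Y117.62 F3123
G1 X7.27 Y173.10 F3123
M5
G0 X141.95 Y219.79
M3 S232
G1 X182.20 Y194.01 F3123
G1 X180.00 Y146.26 F3123
G1 X137.55 Y124.29 F3123
G1 X97.30 Y150.07 F3123
G1 X99.50 Y197.82 F3123
G1 X141.95 Y219.79 F3123
M5
G0 X0.00 Y0.00

Since the viewBox matches the mm dimensions, user units are millimetres directly. The only transform is the Y-flip y_m = 244.69 − y_svg.

Shape 1 is a rectangle drawn with `<polygon>`. Its stroke #ff00ff means engrave at S232, F3123. After flipping Y the toolpath is (7.27,173.10) → (94.85,173.10) → (94.85,117.62) → (7.27,117.62) → (7.27,173.10), returning to the start.

Shape 2 is a regular polygon drawn with `<path>`. Its stroke #ff00ff means engrave at S232, F3123. After flipping Y the toolpath is (141.95,219.79) → (182.20,194.01) → (180.00,146.26) → (137.55,124.29) → (97.30,150.07) → (99.50,197.82) → (141.95,219.79), returning to the start.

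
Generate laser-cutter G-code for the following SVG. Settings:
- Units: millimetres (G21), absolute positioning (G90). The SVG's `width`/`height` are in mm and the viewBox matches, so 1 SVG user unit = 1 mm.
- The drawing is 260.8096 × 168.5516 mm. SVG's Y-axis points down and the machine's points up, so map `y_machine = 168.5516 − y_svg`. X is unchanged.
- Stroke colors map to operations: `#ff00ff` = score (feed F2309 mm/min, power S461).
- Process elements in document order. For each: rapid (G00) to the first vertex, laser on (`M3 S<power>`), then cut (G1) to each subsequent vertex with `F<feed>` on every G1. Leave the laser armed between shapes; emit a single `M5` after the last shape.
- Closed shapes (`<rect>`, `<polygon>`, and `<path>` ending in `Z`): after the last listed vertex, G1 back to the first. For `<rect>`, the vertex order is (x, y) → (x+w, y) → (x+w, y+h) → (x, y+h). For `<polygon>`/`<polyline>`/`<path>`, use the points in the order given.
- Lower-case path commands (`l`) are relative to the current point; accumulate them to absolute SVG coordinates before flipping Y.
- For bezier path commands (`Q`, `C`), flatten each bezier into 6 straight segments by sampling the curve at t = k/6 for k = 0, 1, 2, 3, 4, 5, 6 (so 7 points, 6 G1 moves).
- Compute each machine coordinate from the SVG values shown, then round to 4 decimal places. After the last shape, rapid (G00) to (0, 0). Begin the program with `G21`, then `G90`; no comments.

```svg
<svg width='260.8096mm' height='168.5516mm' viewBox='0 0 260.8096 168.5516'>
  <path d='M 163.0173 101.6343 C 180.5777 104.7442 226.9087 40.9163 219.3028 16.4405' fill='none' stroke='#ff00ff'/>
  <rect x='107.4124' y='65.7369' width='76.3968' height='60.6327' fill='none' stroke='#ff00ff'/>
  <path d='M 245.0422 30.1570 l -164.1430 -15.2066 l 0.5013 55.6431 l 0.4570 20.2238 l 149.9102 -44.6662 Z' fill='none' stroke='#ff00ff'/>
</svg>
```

G21
G90
G00 X163.0173 Y66.9173
M3 S461
G1 X173.8121 Y70.4484 F2309
G1 X187.1047 Y82.1833 F2309
G1 X200.5974 Y99.1696 F2309
G1 X211.9930 Y118.4546 F2309
G1 X218.9939 Y137.0859 F2309
G1 X219.3028 Y152.1111 F2309
G00 X107.4124 Y102.8147
M3 S461
G1 X183.8092 Y102.8147 F2309
G1 X183.8092 Y42.1820 F2309
G1 X107.4124 Y42.1820 F2309
G1 X107.4124 Y102.8147 F2309
G00 X245.0422 Y138.3946
M3 S461
G1 X80.8992 Y153.6012 F2309
G1 X81.4005 Y97.9581 F2309
G1 X81.8575 Y77.7343 F2309
G1 X231.7677 Y122.4005 F2309
G1 X245.0422 Y138.3946 F2309
M5
G00 X0.0000 Y0.0000

viewBox `0 0 260.8096 168.5516` with mm width/height → 1 unit = 1 mm. Flip: y_m = 168.5516 − y_svg.

**Shape 1** — `<path>` cubic bezier, stroke `#ff00ff` → score (S461, F2309). Control points (SVG): P0=(163.0173,101.6343), P1=(180.5777,104.7442), P2=(226.9087,40.9163), P3=(219.3028,16.4405); sampled at t=k/6. Machine vertices: (163.0173,66.9173) → (173.8121,70.4484) → (187.1047,82.1833) → (200.5974,99.1696) → (211.9930,118.4546) → (218.9939,137.0859) → (219.3028,152.1111). Open path.

**Shape 2** — `<rect>` rectangle, stroke `#ff00ff` → score (S461, F2309). Machine vertices: (107.4124,102.8147) → (183.8092,102.8147) → (183.8092,42.1820) → (107.4124,42.1820) → (107.4124,102.8147). Closed: final G1 returns to the first vertex.

**Shape 3** — `<path>` closed polygon, stroke `#ff00ff` → score (S461, F2309). Machine vertices: (245.0422,138.3946) → (80.8992,153.6012) → (81.4005,97.9581) → (81.8575,77.7343) → (231.7677,122.4005) → (245.0422,138.3946). Closed: final G1 returns to the first vertex.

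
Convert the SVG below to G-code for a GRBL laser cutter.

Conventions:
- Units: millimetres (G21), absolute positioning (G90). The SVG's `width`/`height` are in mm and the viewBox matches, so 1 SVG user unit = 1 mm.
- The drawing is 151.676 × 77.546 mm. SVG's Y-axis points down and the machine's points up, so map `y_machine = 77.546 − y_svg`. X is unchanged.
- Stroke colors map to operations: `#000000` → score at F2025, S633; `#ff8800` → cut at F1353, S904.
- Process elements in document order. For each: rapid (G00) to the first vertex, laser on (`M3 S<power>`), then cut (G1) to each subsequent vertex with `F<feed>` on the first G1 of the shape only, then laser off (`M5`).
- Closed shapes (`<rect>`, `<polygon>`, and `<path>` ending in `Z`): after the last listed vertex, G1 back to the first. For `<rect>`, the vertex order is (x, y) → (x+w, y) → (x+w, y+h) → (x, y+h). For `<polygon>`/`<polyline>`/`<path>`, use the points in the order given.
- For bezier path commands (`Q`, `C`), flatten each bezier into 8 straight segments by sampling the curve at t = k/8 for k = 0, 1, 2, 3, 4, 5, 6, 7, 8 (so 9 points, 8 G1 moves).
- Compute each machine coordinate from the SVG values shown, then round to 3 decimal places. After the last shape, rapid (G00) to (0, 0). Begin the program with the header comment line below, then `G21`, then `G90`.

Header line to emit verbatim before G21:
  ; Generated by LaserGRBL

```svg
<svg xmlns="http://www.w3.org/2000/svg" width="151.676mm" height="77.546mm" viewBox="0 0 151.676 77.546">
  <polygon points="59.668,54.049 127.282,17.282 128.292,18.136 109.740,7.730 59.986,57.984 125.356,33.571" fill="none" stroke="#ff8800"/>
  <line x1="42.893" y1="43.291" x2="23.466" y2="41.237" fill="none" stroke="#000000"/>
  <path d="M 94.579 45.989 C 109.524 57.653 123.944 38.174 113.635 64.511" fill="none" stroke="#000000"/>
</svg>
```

; Generated by LaserGRBL
G21
G90
G00 X59.668 Y23.497
M3 S904
G1 X127.282 Y60.264 F1353
G1 X128.292 Y59.410
G1 X109.740 Y69.816
G1 X59.986 Y19.562
G1 X125.356 Y43.975
G1 X59.668 Y23.497
M5
G00 X42.893 Y34.255
M3 S633
G1 X23.466 Y36.309 F2025
M5
G00 X94.579 Y31.557
M3 S633
G1 X100.111 Y28.493 F2025
G1 X105.311 Y27.446
G1 X109.894 Y27.515
G1 X113.577 Y27.798
G1 X116.076 Y27.394
G1 X117.108 Y25.400
G1 X116.389 Y20.914
G1 X113.635 Y13.035
M5
G00 X0.000 Y0.000

viewBox `0 0 151.676 77.546` with mm width/height → 1 unit = 1 mm. Flip: y_m = 77.546 − y_svg.

**Shape 1** — `<polygon>` closed polygon, stroke `#ff8800` → cut (S904, F1353). Machine vertices: (59.668,23.497) → (127.282,60.264) → (128.292,59.410) → (109.740,69.816) → (59.986,19.562) → (125.356,43.975) → (59.668,23.497). Closed: final G1 returns to the first vertex.

**Shape 2** — `<line>` line segment, stroke `#000000` → score (S633, F2025). Machine vertices: (42.893,34.255) → (23.466,36.309). Open path.

**Shape 3** — `<path>` cubic bezier, stroke `#000000` → score (S633, F2025). Control points (SVG): P0=(94.579,45.989), P1=(109.524,57.653), P2=(123.944,38.174), P3=(113.635,64.511); sampled at t=k/8. Machine vertices: (94.579,31.557) → (100.111,28.493) → (105.311,27.446) → (109.894,27.515) → (113.577,27.798) → (116.076,27.394) → (117.108,25.400) → (116.389,20.914) → (113.635,13.035). Open path.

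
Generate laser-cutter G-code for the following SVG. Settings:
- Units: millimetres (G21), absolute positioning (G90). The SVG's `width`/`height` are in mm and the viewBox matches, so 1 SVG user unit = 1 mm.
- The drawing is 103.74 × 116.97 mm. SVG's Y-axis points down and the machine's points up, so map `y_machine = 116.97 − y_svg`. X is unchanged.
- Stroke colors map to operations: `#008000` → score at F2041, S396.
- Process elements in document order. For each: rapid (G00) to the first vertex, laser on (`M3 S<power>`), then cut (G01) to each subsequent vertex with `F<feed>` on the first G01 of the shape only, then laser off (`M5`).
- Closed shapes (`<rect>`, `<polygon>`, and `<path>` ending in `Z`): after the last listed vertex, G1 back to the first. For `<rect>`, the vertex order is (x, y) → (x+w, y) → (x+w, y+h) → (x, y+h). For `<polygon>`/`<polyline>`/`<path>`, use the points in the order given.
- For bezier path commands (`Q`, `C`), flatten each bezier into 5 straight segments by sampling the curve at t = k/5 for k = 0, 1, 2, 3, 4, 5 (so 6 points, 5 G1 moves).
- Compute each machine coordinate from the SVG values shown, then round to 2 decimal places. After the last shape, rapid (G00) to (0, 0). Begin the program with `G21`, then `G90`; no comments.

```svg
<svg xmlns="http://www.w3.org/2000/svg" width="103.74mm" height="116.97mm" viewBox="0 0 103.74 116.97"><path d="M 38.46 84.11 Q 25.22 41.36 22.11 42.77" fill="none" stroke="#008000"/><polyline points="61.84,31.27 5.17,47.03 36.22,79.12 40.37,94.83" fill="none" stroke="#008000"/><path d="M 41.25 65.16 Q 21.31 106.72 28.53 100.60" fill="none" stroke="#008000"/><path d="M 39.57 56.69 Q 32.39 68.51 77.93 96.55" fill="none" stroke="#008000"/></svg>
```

G21
G90
G00 X38.46 Y32.86
M3 S396
G01 X33.57 Y48.19 F2041
G01 X29.49 Y59.99
G01 X26.22 Y68.26
G01 X23.76 Y73.00
G01 X22.11 Y74.20
M5
G00 X61.84 Y85.70
M3 S396
G01 X5.17 Y69.94 F2041
G01 X36.22 Y37.85
G01 X40.37 Y22.14
M5
G00 X41.25 Y51.81
M3 S396
G01 X34.36 Y37.09 F2041
G01 X29.64 Y26.19
G01 X27.10 Y19.10
G01 X26.73 Y15.83
G01 X28.53 Y16.37
M5
G00 X39.57 Y60.28
M3 S396
G01 X38.81 Y54.90 F2041
G01 X42.26 Y48.23
G01 X49.93 Y40.26
G01 X61.82 Y30.99
G01 X77.93 Y20.42
M5
G00 X0.00 Y0.00

Since the viewBox matches the mm dimensions, user units are millimetres directly. The only transform is the Y-flip y_m = 116.97 − y_svg.

Shape 1 is a quadratic bezier drawn with `<path>`. Its stroke #008000 means score at S396, F2041. After flipping Y the toolpath is (38.46,32.86) → (33.57,48.19) → (29.49,59.99) → (26.22,68.26) → (23.76,73.00) → (22.11,74.20).

Shape 2 is a open polyline drawn with `<polyline>`. Its stroke #008000 means score at S396, F2041. After flipping Y the toolpath is (61.84,85.70) → (5.17,69.94) → (36.22,37.85) → (40.37,22.14).

Shape 3 is a quadratic bezier drawn with `<path>`. Its stroke #008000 means score at S396, F2041. After flipping Y the toolpath is (41.25,51.81) → (34.36,37.09) → (29.64,26.19) → (27.10,19.10) → (26.73,15.83) → (28.53,16.37).

Shape 4 is a quadratic bezier drawn with `<path>`. Its stroke #008000 means score at S396, F2041. After flipping Y the toolpath is (39.57,60.28) → (38.81,54.90) → (42.26,48.23) → (49.93,40.26) → (61.82,30.99) → (77.93,20.42).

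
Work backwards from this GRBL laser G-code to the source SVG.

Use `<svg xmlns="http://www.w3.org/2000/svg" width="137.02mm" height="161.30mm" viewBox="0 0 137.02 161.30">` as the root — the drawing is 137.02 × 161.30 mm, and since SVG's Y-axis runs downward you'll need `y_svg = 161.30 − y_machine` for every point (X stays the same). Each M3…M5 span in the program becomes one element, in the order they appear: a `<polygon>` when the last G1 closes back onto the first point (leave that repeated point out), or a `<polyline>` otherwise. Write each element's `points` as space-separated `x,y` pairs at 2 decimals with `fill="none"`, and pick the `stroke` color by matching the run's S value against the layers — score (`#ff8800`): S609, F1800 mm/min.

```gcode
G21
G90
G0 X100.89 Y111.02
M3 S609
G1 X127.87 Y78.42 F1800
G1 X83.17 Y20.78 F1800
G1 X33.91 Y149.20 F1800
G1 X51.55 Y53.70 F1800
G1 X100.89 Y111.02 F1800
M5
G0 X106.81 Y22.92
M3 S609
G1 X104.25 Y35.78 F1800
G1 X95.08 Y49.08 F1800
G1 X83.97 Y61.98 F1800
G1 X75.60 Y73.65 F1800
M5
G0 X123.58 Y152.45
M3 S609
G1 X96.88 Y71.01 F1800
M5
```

y_svg = 161.30 − y_m. Every run uses S609, so all elements get stroke `#ff8800` (score).

[1] closed run; points: 100.89,50.28 127.87,82.88 83.17,140.52 33.91,12.10 51.55,107.60

[2] open run; points: 106.81,138.38 104.25,125.52 95.08,112.22 83.97,99.32 75.60,87.65

[3] open run; points: 123.58,8.85 96.88,90.29

<svg xmlns="http://www.w3.org/2000/svg" width="137.02mm" height="161.30mm" viewBox="0 0 137.02 161.30">
  <polygon points="100.89,50.28 127.87,82.88 83.17,140.52 33.91,12.10 51.55,107.60" fill="none" stroke="#ff8800"/>
  <polyline points="106.81,138.38 104.25,125.52 95.08,112.22 83.97,99.32 75.60,87.65" fill="none" stroke="#ff8800"/>
  <polyline points="123.58,8.85 96.88,90.29" fill="none" stroke="#ff8800"/>
</svg>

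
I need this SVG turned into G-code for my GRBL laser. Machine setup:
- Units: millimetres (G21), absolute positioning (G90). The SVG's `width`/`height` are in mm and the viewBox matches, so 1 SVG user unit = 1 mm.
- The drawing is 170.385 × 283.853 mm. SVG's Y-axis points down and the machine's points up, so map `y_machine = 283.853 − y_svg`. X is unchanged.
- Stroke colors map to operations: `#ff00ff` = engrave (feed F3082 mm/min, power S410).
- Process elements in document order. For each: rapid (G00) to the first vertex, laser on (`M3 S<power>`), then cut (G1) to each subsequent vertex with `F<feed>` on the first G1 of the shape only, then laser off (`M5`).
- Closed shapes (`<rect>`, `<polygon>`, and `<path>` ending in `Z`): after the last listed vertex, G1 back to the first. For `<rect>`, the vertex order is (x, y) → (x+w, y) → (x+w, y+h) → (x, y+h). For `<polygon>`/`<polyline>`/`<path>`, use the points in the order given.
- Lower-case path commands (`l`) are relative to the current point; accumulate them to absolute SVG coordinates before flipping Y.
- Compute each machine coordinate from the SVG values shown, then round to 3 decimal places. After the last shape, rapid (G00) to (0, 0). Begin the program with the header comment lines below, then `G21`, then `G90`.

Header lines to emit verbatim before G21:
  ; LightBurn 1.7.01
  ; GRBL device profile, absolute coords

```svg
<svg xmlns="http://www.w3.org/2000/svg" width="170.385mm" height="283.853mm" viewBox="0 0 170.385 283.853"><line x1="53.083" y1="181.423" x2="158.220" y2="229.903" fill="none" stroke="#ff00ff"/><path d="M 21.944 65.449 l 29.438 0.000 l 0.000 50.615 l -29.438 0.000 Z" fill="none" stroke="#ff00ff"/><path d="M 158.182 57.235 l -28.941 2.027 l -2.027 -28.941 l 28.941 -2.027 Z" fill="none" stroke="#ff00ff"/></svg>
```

; LightBurn 1.7.01
; GRBL device profile, absolute coords
G21
G90
G00 X53.083 Y102.430
M3 S410
G1 X158.220 Y53.950 F3082
M5
G00 X21.944 Y218.404
M3 S410
G1 X51.382 Y218.404 F3082
G1 X51.382 Y167.789
G1 X21.944 Y167.789
G1 X21.944 Y218.404
M5
G00 X158.182 Y226.618
M3 S410
G1 X129.241 Y224.591 F3082
G1 X127.214 Y253.532
G1 X156.155 Y255.559
G1 X158.182 Y226.618
M5
G00 X0.000 Y0.000

Since the viewBox matches the mm dimensions, user units are millimetres directly. The only transform is the Y-flip y_m = 283.853 − y_svg.

Shape 1 is a line segment drawn with `<line>`. Its stroke #ff00ff means engrave at S410, F3082. After flipping Y the toolpath is (53.083,102.430) → (158.220,53.950).

Shape 2 is a rectangle drawn with `<path>`. Its stroke #ff00ff means engrave at S410, F3082. After flipping Y the toolpath is (21.944,218.404) → (51.382,218.404) → (51.382,167.789) → (21.944,167.789) → (21.944,218.404), returning to the start.

Shape 3 is a regular polygon drawn with `<path>`. Its stroke #ff00ff means engrave at S410, F3082. After flipping Y the toolpath is (158.182,226.618) → (129.241,224.591) → (127.214,253.532) → (156.155,255.559) → (158.182,226.618), returning to the start.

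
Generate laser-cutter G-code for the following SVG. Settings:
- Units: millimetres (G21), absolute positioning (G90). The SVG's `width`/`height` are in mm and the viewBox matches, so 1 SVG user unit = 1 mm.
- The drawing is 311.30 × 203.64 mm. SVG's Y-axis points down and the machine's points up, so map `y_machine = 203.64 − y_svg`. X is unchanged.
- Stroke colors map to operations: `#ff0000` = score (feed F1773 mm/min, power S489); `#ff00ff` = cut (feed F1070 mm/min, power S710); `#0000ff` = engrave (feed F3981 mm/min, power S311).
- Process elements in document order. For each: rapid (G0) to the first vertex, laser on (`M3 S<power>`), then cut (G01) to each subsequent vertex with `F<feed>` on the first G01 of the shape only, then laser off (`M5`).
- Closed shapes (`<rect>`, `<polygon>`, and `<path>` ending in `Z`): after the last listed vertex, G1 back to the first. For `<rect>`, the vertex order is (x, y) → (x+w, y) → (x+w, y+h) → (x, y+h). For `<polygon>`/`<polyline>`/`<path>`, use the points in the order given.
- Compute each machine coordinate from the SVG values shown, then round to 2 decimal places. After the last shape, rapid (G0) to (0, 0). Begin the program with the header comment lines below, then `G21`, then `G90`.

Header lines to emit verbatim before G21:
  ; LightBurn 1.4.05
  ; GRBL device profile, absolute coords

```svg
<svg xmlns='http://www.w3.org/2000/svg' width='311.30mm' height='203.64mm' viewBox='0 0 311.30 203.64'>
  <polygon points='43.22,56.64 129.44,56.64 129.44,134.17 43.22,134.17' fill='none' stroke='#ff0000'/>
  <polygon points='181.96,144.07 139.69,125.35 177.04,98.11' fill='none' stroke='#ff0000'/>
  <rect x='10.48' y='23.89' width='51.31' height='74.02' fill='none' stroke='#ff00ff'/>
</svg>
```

Since the viewBox matches the mm dimensions, user units are millimetres directly. The only transform is the Y-flip y_m = 203.64 − y_svg.

Shape 1 is a rectangle drawn with `<polygon>`. Its stroke #ff0000 means score at S489, F1773. After flipping Y the toolpath is (43.22,147.00) → (129.44,147.00) → (129.44,69.47) → (43.22,69.47) → (43.22,147.00), returning to the start.

Shape 2 is a regular polygon drawn with `<polygon>`. Its stroke #ff0000 means score at S489, F1773. After flipping Y the toolpath is (181.96,59.57) → (139.69,78.29) → (177.04,105.53) → (181.96,59.57), returning to the start.

Shape 3 is a rectangle drawn with `<rect>`. Its stroke #ff00ff means cut at S710, F1070. After flipping Y the toolpath is (10.48,179.75) → (61.79,179.75) → (61.79,105.73) → (10.48,105.73) → (10.48,179.75), returning to the start.

; LightBurn 1.4.05
; GRBL device profile, absolute coords
G21
G90
G0 X43.22 Y147.00
M3 S489
G01 X129.44 Y147.00 F1773
G01 X129.44 Y69.47
G01 X43.22 Y69.47
G01 X43.22 Y147.00
M5
G0 X181.96 Y59.57
M3 S489
G01 X139.69 Y78.29 F1773
G01 X177.04 Y105.53
G01 X181.96 Y59.57
M5
G0 X10.48 Y179.75
M3 S710
G01 X61.79 Y179.75 F1070
G01 X61.79 Y105.73
G01 X10.48 Y105.73
G01 X10.48 Y179.75
M5
G0 X0.00 Y0.00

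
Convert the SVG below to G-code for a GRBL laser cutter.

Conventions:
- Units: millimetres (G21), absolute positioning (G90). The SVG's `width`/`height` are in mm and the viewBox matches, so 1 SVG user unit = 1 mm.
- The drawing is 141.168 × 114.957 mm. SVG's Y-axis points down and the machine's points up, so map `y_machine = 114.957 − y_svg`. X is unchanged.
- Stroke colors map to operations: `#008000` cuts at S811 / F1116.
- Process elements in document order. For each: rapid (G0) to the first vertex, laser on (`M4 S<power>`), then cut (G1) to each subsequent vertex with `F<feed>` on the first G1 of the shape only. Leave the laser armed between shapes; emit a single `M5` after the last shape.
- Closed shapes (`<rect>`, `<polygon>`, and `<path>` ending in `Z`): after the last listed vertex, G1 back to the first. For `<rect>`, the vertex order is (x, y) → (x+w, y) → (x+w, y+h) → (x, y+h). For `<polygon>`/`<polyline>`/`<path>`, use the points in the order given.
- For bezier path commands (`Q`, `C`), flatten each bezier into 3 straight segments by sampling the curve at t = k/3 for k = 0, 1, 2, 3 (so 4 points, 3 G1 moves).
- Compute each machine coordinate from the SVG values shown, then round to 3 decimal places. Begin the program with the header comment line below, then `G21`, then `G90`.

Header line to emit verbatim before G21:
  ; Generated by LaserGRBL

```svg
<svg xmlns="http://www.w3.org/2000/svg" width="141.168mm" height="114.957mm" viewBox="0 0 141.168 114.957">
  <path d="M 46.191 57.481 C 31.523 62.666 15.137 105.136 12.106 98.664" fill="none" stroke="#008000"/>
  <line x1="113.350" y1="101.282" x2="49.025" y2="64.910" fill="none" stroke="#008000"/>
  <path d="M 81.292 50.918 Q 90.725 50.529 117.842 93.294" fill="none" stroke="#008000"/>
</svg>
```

; Generated by LaserGRBL
G21
G90
G0 X46.191 Y57.476
M4 S811
G1 X31.509 Y43.056 F1116
G1 X19.030 Y22.941
G1 X12.106 Y16.293
G0 X113.350 Y13.675
M4 S811
G1 X49.025 Y50.047 F1116
G0 X81.292 Y64.039
M4 S811
G1 X89.546 Y59.503 F1116
G1 X101.729 Y45.378
G1 X117.842 Y21.663
M5

Since the viewBox matches the mm dimensions, user units are millimetres directly. The only transform is the Y-flip y_m = 114.957 − y_svg.

Shape 1 is a cubic bezier drawn with `<path>`. Its stroke #008000 means cut at S811, F1116. After flipping Y the toolpath is (46.191,57.476) → (31.509,43.056) → (19.030,22.941) → (12.106,16.293).

Shape 2 is a line segment drawn with `<line>`. Its stroke #008000 means cut at S811, F1116. After flipping Y the toolpath is (113.350,13.675) → (49.025,50.047).

Shape 3 is a quadratic bezier drawn with `<path>`. Its stroke #008000 means cut at S811, F1116. After flipping Y the toolpath is (81.292,64.039) → (89.546,59.503) → (101.729,45.378) → (117.842,21.663).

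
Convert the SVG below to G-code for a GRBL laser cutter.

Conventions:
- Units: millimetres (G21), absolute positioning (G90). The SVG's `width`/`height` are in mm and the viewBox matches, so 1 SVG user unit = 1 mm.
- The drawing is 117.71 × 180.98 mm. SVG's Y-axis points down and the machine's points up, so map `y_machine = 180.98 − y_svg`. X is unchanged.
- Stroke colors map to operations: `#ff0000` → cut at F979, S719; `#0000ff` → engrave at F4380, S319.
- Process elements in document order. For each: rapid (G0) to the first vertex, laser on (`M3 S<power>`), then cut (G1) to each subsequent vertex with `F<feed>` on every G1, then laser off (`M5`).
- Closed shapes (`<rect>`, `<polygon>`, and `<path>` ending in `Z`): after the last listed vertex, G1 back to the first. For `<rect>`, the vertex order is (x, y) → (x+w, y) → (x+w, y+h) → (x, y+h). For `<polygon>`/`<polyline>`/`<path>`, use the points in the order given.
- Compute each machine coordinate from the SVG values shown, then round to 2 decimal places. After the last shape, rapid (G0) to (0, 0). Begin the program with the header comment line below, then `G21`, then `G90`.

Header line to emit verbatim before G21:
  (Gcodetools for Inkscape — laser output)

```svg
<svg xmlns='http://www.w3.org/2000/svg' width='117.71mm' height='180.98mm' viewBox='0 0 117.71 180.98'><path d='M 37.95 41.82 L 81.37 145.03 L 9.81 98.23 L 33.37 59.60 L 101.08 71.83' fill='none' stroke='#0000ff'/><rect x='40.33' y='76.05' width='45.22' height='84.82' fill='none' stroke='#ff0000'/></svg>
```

(Gcodetools for Inkscape — laser output)
G21
G90
G0 X37.95 Y139.16
M3 S319
G1 X81.37 Y35.95 F4380
G1 X9.81 Y82.75 F4380
G1 X33.37 Y121.38 F4380
G1 X101.08 Y109.15 F4380
M5
G0 X40.33 Y104.93
M3 S719
G1 X85.55 Y104.93 F979
G1 X85.55 Y20.11 F979
G1 X40.33 Y20.11 F979
G1 X40.33 Y104.93 F979
M5
G0 X0.00 Y0.00

Since the viewBox matches the mm dimensions, user units are millimetres directly. The only transform is the Y-flip y_m = 180.98 − y_svg.

Shape 1 is a open polyline drawn with `<path>`. Its stroke #0000ff means engrave at S319, F4380. After flipping Y the toolpath is (37.95,139.16) → (81.37,35.95) → (9.81,82.75) → (33.37,121.38) → (101.08,109.15).

Shape 2 is a rectangle drawn with `<rect>`. Its stroke #ff0000 means cut at S719, F979. After flipping Y the toolpath is (40.33,104.93) → (85.55,104.93) → (85.55,20.11) → (40.33,20.11) → (40.33,104.93), returning to the start.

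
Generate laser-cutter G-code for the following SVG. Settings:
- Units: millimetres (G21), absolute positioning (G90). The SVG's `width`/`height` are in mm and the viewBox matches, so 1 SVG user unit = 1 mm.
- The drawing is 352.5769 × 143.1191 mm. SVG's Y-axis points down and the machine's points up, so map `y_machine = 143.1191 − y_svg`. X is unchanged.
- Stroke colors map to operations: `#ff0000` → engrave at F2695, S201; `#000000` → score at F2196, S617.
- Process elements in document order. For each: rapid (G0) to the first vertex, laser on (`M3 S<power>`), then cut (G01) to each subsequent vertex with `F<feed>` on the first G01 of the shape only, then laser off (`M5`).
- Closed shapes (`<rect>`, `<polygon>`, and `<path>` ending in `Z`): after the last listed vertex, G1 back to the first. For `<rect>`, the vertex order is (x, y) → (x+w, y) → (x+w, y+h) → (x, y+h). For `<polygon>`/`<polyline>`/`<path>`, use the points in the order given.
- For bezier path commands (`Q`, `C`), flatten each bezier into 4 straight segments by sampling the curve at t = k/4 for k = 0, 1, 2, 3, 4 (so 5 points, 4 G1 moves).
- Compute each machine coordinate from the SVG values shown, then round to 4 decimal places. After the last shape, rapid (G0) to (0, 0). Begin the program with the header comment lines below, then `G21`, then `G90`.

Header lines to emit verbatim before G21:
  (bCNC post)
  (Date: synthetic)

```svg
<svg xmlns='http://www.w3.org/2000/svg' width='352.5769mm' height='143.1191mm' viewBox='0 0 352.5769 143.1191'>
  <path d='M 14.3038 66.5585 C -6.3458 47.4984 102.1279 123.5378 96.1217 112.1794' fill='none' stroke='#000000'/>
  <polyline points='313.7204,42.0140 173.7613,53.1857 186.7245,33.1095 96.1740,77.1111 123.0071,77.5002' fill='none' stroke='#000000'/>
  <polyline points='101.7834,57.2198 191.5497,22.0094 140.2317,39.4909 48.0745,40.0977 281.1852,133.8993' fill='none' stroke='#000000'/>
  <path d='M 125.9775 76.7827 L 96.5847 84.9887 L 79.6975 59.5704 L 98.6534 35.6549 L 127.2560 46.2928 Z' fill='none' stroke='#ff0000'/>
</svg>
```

(bCNC post)
(Date: synthetic)
G21
G90
G0 X14.3038 Y76.5606
M3 S617
G01 X19.2209 Y75.8760 F2196
G01 X49.7215 Y56.6383
G01 X82.9677 Y35.9565
G01 X96.1217 Y30.9397
M5
G0 X313.7204 Y101.1051
M3 S617
G01 X173.7613 Y89.9334 F2196
G01 X186.7245 Y110.0096
G01 X96.1740 Y66.0080
G01 X123.0071 Y65.6189
M5
G0 X101.7834 Y85.8993
M3 S617
G01 X191.5497 Y121.1097 F2196
G01 X140.2317 Y103.6282
G01 X48.0745 Y103.0214
G01 X281.1852 Y9.2198
M5
G0 X125.9775 Y66.3364
M3 S201
G01 X96.5847 Y58.1304 F2695
G01 X79.6975 Y83.5487
G01 X98.6534 Y107.4642
G01 X127.2560 Y96.8263
G01 X125.9775 Y66.3364
M5
G0 X0.0000 Y0.0000

1 u = 1 mm; y_m = 143.1191 − y.

[1] `<path>` cubic bezier, #000000→score S617 F2196: (14.3038,76.5606) → (19.2209,75.8760) → (49.7215,56.6383) → (82.9677,35.9565) → (96.1217,30.9397)

[2] `<polyline>` open polyline, #000000→score S617 F2196: (313.7204,101.1051) → (173.7613,89.9334) → (186.7245,110.0096) → (96.1740,66.0080) → (123.0071,65.6189)

[3] `<polyline>` open polyline, #000000→score S617 F2196: (101.7834,85.8993) → (191.5497,121.1097) → (140.2317,103.6282) → (48.0745,103.0214) → (281.1852,9.2198)

[4] `<path>` regular polygon, #ff0000→engrave S201 F2695: (125.9775,66.3364) → (96.5847,58.1304) → (79.6975,83.5487) → (98.6534,107.4642) → (127.2560,96.8263) → (125.9775,66.3364) (closed)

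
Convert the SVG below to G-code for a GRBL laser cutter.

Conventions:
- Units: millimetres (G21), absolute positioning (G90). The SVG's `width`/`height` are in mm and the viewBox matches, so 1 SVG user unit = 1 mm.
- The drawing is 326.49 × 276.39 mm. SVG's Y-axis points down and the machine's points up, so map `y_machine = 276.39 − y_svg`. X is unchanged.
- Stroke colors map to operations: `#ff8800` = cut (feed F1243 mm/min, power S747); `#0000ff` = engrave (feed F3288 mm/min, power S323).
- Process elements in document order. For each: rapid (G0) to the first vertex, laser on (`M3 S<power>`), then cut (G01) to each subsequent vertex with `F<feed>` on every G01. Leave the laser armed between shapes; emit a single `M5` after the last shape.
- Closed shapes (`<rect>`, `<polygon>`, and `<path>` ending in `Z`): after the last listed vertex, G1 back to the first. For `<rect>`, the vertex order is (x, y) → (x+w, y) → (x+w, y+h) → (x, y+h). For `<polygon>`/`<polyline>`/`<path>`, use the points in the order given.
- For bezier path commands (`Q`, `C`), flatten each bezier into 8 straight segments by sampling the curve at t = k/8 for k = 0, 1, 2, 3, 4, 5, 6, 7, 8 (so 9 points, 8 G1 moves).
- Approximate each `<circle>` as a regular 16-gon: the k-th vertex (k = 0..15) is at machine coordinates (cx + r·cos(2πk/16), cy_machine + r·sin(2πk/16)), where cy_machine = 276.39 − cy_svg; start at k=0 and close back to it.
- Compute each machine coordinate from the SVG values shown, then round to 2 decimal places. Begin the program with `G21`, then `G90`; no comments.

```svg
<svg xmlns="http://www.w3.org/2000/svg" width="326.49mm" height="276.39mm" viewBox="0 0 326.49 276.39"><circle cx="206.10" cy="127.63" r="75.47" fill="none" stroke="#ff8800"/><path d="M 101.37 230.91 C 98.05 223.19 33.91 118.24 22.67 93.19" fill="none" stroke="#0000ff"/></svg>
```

G21
G90
G0 X281.57 Y148.76
M3 S747
G01 X275.83 Y177.64 F1243
G01 X259.47 Y202.13 F1243
G01 X234.98 Y218.49 F1243
G01 X206.10 Y224.23 F1243
G01 X177.22 Y218.49 F1243
G01 X152.73 Y202.13 F1243
G01 X136.37 Y177.64 F1243
G01 X130.63 Y148.76 F1243
G01 X136.37 Y119.88 F1243
G01 X152.73 Y95.39 F1243
G01 X177.22 Y79.03 F1243
G01 X206.10 Y73.29 F1243
G01 X234.98 Y79.03 F1243
G01 X259.47 Y95.39 F1243
G01 X275.83 Y119.88 F1243
G01 X281.57 Y148.76 F1243
G0 X101.37 Y45.48
M3 S323
G01 X97.50 Y52.59 F3288
G01 X89.25 Y66.73 F3288
G01 X77.97 Y85.84 F3288
G01 X64.99 Y107.84 F3288
G01 X51.64 Y130.65 F3288
G01 X39.24 Y152.20 F3288
G01 X29.14 Y170.41 F3288
G01 X22.67 Y183.20 F3288
M5

1 u = 1 mm; y_m = 276.39 − y.

[1] `<circle>` circle, #ff8800→cut S747 F1243: (281.57,148.76) → (275.83,177.64) → (259.47,202.13) → (234.98,218.49) → (206.10,224.23) → (177.22,218.49) → (152.73,202.13) → (136.37,177.64) → (130.63,148.76) → (136.37,119.88) → (152.73,95.39) → (177.22,79.03) → (206.10,73.29) → (234.98,79.03) → (259.47,95.39) → (275.83,119.88) → (281.57,148.76) (closed)

[2] `<path>` cubic bezier, #0000ff→engrave S323 F3288: (101.37,45.48) → (97.50,52.59) → (89.25,66.73) → (77.97,85.84) → (64.99,107.84) → (51.64,130.65) → (39.24,152.20) → (29.14,170.41) → (22.67,183.20)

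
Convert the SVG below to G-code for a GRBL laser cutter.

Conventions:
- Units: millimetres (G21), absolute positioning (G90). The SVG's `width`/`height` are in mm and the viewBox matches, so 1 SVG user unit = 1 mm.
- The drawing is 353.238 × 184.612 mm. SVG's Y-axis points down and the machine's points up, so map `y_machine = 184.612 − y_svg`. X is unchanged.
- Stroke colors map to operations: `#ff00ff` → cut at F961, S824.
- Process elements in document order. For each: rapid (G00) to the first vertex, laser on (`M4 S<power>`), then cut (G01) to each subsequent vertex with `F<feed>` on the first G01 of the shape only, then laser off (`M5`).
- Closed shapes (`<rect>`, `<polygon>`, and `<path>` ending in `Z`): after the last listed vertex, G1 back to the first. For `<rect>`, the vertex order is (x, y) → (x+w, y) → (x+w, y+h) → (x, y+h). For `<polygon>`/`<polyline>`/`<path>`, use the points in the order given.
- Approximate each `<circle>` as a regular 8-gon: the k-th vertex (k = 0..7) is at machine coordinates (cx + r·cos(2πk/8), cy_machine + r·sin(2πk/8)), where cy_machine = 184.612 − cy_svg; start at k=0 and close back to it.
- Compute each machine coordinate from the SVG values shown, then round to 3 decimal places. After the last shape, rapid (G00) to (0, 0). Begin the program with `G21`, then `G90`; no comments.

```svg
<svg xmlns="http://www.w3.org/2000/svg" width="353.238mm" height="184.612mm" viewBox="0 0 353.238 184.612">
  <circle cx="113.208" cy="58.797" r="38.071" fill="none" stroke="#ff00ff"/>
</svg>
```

1 u = 1 mm; y_m = 184.612 − y.

[1] `<circle>` circle, #ff00ff→cut S824 F961: (151.279,125.815) → (140.128,152.735) → (113.208,163.886) → (86.288,152.735) → (75.137,125.815) → (86.288,98.895) → (113.208,87.744) → (140.128,98.895) → (151.279,125.815) (closed)

G21
G90
G00 X151.279 Y125.815
M4 S824
G01 X140.128 Y152.735 F961
G01 X113.208 Y163.886
G01 X86.288 Y152.735
G01 X75.137 Y125.815
G01 X86.288 Y98.895
G01 X113.208 Y87.744
G01 X140.128 Y98.895
G01 X151.279 Y125.815
M5
G00 X0.000 Y0.000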